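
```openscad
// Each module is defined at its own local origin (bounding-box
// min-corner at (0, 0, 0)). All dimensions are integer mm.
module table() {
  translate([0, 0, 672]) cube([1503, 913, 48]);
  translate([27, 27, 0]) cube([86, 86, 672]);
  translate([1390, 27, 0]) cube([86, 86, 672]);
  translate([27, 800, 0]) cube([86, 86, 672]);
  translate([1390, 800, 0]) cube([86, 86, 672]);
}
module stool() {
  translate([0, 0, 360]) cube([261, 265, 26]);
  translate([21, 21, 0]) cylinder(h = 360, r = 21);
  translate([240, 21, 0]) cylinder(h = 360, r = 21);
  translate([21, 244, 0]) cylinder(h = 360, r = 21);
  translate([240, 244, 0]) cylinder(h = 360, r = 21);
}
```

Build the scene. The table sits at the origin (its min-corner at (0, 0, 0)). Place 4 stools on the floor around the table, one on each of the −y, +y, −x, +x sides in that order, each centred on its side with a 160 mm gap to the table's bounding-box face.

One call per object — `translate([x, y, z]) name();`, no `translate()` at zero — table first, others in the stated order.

table();
translate([621, -425, 0]) stool();
translate([621, 1073, 0]) stool();
translate([-421, 324, 0]) stool();
translate([1663, 324, 0]) stool();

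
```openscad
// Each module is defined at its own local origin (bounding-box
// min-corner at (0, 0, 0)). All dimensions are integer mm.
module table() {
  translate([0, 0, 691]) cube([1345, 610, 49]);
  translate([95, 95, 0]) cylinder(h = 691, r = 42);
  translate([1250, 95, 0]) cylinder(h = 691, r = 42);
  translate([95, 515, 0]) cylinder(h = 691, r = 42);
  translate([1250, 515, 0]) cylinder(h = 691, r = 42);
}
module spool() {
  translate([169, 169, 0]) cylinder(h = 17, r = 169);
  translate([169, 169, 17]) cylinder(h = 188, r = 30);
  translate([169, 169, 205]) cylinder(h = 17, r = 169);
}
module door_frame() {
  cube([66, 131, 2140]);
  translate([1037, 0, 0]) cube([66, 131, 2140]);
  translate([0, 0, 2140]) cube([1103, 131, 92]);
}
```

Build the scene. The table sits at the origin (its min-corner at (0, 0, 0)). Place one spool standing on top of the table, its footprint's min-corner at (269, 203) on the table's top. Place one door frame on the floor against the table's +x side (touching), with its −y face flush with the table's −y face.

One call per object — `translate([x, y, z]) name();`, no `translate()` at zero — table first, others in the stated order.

table();
translate([269, 203, 740]) spool();
translate([1345, 0, 0]) door_frame();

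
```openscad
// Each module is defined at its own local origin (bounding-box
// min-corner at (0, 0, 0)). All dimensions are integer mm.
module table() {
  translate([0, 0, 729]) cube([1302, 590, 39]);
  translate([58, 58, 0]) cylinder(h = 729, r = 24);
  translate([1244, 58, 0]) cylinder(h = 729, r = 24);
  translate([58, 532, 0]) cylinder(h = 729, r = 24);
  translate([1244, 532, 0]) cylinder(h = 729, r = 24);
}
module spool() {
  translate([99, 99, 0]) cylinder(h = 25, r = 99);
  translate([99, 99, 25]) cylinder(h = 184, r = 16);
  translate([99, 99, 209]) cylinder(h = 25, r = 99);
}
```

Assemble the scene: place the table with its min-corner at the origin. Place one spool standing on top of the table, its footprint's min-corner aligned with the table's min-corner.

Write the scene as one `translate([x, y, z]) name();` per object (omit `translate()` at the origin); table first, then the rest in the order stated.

table();
translate([0, 0, 768]) spool();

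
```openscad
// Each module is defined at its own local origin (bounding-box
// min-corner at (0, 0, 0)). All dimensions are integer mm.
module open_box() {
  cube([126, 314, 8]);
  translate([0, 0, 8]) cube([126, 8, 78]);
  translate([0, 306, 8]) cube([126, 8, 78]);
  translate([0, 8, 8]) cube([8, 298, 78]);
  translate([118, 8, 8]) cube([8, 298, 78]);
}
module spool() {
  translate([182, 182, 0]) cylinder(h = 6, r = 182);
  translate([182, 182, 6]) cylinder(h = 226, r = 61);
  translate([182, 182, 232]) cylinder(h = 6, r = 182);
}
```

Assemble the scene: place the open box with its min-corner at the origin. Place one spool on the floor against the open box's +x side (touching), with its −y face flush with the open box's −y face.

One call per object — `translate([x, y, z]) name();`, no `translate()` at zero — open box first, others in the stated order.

open_box();
translate([126, 0, 0]) spool();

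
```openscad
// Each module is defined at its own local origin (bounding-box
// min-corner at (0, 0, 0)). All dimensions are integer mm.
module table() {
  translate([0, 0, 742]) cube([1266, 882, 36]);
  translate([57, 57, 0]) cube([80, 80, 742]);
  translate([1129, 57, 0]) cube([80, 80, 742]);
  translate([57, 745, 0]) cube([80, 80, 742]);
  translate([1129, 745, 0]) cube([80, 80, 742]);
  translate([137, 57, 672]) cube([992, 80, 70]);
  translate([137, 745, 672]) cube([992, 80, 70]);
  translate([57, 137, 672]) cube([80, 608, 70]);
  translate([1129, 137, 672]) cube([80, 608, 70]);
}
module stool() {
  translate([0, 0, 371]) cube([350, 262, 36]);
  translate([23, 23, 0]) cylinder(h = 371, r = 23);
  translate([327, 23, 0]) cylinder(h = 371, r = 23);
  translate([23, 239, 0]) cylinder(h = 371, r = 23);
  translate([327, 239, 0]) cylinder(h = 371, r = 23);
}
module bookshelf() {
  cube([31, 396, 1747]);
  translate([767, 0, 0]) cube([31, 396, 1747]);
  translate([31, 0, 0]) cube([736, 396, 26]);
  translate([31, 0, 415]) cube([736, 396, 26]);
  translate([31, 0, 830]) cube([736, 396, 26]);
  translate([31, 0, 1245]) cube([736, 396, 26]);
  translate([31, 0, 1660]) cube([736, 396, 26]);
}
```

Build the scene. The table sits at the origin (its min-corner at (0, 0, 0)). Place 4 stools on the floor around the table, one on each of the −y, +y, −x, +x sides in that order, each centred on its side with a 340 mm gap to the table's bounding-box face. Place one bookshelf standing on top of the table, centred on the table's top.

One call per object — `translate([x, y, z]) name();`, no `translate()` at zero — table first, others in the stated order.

table();
translate([458, -602, 0]) stool();
translate([458, 1222, 0]) stool();
translate([-690, 310, 0]) stool();
translate([1606, 310, 0]) stool();
translate([234, 243, 778]) bookshelf();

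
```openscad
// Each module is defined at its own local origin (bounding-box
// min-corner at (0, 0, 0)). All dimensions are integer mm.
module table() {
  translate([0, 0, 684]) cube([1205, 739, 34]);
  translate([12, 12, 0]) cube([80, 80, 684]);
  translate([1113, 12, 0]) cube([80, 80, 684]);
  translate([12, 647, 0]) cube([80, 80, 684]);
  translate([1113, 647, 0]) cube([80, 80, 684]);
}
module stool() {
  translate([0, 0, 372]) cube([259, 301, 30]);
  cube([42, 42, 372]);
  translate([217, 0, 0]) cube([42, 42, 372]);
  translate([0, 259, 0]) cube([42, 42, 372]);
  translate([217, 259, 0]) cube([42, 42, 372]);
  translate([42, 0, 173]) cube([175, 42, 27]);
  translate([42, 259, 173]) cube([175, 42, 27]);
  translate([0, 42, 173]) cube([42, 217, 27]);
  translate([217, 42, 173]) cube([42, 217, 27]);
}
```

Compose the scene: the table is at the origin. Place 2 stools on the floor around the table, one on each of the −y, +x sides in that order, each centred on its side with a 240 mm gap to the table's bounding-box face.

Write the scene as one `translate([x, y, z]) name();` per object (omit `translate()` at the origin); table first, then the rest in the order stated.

table();
translate([473, -541, 0]) stool();
translate([1445, 219, 0]) stool();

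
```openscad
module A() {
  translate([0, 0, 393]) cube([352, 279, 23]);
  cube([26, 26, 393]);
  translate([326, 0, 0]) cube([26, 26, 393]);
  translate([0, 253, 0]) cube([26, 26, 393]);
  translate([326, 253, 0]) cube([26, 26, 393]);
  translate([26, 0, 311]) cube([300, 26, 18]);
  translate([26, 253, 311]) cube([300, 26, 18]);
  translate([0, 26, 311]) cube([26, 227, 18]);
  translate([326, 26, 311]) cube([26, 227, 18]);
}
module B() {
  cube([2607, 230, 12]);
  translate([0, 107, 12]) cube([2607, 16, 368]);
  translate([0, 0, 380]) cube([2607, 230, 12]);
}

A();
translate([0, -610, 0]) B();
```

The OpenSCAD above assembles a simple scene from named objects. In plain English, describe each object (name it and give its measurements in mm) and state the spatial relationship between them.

A is a four-legged stool. The seat is a 352×279×23 mm slab whose top surface is at z = 416 mm; four square legs, each 26×26 mm in cross-section, run from the floor (z = 0) to the underside of the seat, each flush with a corner of the seat. Four stretchers, 26 mm wide and 18 mm tall, connect adjacent legs with their undersides at z = 311 mm, each running between the inner faces of the legs it joins and aligned with the legs' outer faces on the other axis.

B is an I-beam lying along x, 2607 mm long. Overall section height 392 mm. Two flanges 230 mm wide (y) and 12 mm thick, one on the floor and one at the top; a web 16 mm thick runs between them, centred on the flange width.

The I-beam is on the floor beside the stool on its −y side.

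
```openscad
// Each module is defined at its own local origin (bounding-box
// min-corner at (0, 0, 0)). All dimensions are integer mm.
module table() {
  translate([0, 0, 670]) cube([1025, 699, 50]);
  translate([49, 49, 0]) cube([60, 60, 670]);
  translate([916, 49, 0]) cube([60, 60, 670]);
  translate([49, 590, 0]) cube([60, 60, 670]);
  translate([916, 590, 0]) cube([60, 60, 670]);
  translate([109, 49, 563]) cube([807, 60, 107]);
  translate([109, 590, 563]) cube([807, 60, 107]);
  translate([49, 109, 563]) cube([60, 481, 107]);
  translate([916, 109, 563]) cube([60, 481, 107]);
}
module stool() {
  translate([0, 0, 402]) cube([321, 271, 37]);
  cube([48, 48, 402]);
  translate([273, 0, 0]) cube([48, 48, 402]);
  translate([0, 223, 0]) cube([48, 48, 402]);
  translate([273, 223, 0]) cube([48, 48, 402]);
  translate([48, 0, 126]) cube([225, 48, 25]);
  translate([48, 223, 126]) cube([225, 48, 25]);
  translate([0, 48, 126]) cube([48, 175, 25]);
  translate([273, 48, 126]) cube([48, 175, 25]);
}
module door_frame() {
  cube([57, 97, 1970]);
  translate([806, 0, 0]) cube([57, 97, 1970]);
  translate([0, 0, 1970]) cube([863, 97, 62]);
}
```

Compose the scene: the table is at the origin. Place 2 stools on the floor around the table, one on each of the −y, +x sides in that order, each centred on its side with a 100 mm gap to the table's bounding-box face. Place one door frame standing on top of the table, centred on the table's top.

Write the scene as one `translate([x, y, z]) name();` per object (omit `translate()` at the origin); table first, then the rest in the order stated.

table();
translate([352, -371, 0]) stool();
translate([1125, 214, 0]) stool();
translate([81, 301, 720]) door_frame();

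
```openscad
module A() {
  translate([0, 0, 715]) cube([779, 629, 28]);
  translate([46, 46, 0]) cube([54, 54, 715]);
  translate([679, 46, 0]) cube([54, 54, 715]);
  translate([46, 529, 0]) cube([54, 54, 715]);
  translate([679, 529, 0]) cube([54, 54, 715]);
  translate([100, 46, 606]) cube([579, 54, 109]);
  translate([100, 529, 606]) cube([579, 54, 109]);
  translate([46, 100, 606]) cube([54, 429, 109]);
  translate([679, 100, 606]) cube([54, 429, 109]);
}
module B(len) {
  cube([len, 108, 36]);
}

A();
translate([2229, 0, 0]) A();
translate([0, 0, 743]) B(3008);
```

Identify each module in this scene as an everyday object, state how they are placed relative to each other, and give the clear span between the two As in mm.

A is a table. B is a beam. A beam spans the tops of two tables. The clear span between the two tables is 1450 mm.

Second table starts at x = 2229; first ends at x = 779; clear span = 2229 − 779 = 1450 mm.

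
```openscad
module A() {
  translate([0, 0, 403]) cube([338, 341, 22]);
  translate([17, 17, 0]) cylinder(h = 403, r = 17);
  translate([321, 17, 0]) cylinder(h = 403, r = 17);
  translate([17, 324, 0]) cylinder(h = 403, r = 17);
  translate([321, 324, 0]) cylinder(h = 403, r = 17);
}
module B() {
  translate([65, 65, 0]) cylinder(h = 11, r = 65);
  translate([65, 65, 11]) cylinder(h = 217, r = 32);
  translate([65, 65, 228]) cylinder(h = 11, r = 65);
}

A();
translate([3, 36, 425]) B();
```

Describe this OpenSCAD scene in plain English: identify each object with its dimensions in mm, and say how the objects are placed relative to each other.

A is a four-legged stool. The seat is a 338×341×22 mm slab whose top surface is at z = 425 mm; four round legs, each 34 mm in diameter, run from the floor (z = 0) to the underside of the seat, each leg's axis is inset half a diameter from the nearest pair of seat edges (so the leg's bounding box is flush with the corner).

B is a spool: two coaxial disc flanges of radius 65 mm and thickness 11 mm, joined by a core cylinder of radius 32 mm and height 217 mm. The lower flange rests on z = 0 and the three cylinders share a vertical axis.

The spool is on top of the stool.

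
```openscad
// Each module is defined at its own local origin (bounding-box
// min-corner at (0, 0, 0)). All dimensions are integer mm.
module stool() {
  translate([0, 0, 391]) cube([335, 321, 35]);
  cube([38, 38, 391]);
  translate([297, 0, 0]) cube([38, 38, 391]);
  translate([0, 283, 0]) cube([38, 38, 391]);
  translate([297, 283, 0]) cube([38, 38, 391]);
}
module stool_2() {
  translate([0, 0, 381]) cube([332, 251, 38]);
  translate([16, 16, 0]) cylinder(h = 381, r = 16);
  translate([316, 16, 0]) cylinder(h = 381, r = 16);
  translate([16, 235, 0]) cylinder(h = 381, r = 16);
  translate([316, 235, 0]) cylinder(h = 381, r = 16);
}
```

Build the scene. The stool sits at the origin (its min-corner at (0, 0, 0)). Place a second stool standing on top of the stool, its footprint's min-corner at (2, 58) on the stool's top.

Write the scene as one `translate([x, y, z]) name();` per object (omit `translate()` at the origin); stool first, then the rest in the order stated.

stool();
translate([2, 58, 426]) stool_2();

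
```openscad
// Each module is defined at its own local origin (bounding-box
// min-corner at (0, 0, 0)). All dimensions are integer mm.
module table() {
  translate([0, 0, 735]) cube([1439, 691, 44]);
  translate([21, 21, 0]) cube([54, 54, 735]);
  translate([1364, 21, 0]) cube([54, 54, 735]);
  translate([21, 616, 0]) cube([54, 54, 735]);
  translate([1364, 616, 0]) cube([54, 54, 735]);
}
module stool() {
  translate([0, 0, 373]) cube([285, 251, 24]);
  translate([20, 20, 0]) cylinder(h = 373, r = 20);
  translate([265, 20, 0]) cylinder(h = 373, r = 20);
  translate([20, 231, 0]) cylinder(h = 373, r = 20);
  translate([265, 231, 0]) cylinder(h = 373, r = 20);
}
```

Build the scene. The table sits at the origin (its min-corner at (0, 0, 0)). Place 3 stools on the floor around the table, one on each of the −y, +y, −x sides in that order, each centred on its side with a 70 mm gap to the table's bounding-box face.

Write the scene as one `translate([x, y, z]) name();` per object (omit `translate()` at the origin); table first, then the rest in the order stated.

table();
translate([577, -321, 0]) stool();
translate([577, 761, 0]) stool();
translate([-355, 220, 0]) stool();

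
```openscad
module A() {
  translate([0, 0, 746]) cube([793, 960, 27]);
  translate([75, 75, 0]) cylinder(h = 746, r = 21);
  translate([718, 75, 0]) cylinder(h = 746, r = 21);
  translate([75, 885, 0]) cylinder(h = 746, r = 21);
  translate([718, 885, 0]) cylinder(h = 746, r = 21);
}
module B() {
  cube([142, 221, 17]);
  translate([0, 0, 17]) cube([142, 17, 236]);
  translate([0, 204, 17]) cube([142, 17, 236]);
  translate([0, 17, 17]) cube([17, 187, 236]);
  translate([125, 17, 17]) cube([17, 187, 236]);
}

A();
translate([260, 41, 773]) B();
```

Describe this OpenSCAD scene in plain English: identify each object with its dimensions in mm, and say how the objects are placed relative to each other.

A is a table: top 793 mm (x) × 960 mm (y), 27 mm thick, upper face at z = 773 mm, on four round legs of 42 mm diameter, each leg's bounding box inset 54 mm from the nearest pair of top edges, running from z = 0 to the bottom of the top.

B is an open storage box with external size 142×221×253 mm and wall thickness 17 mm (the base is also 17 mm thick). The base covers the whole footprint; the four walls stand on the base, with the y-facing walls full-width and the x-facing walls fitting between their inner faces.

The open box is on top of the table.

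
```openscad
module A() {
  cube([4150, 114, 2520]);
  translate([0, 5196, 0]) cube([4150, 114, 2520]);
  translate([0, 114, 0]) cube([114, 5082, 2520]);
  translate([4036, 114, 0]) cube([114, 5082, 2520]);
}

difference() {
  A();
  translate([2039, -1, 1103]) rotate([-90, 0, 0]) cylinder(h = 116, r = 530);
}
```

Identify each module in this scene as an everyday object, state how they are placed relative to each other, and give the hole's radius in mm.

The subtracted cylinder has r = 530 mm.

A is a house frame. The house frame has a circular hole through its front wall. The hole's radius is 530 mm.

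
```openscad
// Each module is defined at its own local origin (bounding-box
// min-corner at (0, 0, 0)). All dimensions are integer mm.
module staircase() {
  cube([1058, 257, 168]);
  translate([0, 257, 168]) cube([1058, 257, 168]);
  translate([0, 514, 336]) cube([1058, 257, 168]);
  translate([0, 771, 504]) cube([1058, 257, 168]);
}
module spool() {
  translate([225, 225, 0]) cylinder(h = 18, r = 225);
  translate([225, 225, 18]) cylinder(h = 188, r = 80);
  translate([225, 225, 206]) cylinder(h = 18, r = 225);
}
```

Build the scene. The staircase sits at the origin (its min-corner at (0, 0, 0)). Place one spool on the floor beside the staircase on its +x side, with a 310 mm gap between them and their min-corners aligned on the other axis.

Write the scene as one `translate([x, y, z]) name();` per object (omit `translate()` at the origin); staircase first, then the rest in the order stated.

staircase();
translate([1368, 0, 0]) spool();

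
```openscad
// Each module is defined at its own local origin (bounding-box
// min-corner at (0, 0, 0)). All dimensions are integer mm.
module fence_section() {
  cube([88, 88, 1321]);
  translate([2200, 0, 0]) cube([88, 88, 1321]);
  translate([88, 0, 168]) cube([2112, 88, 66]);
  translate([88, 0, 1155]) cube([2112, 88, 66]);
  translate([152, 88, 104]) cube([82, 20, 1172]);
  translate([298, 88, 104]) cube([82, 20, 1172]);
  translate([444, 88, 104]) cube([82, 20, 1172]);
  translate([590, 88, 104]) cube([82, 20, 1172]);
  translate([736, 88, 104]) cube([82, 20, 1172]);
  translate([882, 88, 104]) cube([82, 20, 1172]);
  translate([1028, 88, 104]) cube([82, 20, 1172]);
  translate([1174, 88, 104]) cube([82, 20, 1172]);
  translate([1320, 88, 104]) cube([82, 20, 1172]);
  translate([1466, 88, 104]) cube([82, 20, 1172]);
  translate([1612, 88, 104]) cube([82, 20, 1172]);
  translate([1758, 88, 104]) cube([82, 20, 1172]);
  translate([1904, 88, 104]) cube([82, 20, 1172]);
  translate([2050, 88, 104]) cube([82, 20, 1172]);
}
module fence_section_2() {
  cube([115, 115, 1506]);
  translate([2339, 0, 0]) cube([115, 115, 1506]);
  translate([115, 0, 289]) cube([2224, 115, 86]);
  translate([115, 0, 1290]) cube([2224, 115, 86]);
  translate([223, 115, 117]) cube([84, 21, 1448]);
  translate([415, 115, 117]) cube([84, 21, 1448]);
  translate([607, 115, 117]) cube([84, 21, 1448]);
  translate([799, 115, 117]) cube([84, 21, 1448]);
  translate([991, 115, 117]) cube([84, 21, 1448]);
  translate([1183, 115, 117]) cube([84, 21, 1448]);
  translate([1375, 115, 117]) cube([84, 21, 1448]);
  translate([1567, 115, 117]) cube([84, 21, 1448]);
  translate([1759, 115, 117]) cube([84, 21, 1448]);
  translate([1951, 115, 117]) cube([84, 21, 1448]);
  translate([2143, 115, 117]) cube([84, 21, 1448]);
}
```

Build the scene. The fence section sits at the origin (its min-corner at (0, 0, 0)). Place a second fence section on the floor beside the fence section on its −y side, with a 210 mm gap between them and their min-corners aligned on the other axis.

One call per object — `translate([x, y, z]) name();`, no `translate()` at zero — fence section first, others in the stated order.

fence_section();
translate([0, -346, 0]) fence_section_2();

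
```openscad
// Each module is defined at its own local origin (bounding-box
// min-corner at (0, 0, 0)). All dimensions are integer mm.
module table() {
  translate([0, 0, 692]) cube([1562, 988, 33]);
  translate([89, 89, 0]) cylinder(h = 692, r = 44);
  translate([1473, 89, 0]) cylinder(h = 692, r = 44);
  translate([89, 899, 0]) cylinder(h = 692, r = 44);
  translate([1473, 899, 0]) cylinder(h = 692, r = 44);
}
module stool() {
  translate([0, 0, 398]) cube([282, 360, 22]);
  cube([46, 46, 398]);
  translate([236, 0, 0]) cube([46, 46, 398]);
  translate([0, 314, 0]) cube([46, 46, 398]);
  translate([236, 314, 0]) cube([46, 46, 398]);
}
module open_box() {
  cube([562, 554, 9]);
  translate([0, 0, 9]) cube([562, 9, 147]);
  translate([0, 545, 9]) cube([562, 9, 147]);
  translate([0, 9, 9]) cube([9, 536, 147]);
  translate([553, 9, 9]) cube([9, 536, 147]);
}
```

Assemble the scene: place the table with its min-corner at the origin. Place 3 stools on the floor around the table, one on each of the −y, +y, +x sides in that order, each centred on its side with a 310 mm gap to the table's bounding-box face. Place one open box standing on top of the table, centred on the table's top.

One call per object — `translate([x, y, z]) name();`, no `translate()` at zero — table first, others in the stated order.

table();
translate([640, -670, 0]) stool();
translate([640, 1298, 0]) stool();
translate([1872, 314, 0]) stool();
translate([500, 217, 725]) open_box();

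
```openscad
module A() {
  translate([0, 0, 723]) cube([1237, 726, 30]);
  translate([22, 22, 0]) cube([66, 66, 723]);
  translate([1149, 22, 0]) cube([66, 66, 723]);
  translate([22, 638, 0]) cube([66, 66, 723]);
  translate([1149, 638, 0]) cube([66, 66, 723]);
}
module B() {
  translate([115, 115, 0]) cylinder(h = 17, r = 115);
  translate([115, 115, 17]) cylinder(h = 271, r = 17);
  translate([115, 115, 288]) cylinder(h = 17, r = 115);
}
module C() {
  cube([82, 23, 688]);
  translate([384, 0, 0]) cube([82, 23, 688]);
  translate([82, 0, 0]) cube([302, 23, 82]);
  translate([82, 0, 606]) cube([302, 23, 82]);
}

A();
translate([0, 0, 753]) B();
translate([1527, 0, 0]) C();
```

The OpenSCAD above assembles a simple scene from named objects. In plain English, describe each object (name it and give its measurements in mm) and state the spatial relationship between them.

A is a rectangular dining table. The top is 1237×726×30 mm with its upper surface at z = 753 mm. It stands on four 66×66 mm square legs, each inset 22 mm from the nearest pair of top edges, running from the floor to the underside of the top.

B is a spool: two coaxial disc flanges of radius 115 mm and thickness 17 mm, joined by a core cylinder of radius 17 mm and height 271 mm. The lower flange rests on z = 0 and the three cylinders share a vertical axis.

C is a rectangular picture frame lying in the x–z plane (depth along y). The opening is 302 mm wide (x) by 524 mm tall (z), surrounded by a border 82 mm wide on all four sides. The frame is 23 mm deep and is made of two full-height vertical stiles with two horizontal rails fitted between them.

The spool is on top of the table. The picture frame is on the floor beside the table on its +x side.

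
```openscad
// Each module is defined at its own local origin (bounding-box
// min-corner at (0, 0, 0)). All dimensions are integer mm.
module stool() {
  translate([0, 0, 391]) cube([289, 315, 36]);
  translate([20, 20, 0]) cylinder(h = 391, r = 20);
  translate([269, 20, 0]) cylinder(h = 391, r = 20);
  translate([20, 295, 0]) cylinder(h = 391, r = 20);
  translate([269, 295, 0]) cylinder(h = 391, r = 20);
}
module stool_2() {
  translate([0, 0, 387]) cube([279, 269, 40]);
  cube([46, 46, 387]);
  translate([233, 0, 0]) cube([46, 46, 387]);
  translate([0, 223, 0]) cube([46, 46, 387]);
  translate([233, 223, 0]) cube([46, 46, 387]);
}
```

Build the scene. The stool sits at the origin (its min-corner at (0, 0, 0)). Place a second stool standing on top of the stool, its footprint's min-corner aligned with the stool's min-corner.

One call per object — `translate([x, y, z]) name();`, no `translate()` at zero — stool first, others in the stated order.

stool();
translate([0, 0, 427]) stool_2();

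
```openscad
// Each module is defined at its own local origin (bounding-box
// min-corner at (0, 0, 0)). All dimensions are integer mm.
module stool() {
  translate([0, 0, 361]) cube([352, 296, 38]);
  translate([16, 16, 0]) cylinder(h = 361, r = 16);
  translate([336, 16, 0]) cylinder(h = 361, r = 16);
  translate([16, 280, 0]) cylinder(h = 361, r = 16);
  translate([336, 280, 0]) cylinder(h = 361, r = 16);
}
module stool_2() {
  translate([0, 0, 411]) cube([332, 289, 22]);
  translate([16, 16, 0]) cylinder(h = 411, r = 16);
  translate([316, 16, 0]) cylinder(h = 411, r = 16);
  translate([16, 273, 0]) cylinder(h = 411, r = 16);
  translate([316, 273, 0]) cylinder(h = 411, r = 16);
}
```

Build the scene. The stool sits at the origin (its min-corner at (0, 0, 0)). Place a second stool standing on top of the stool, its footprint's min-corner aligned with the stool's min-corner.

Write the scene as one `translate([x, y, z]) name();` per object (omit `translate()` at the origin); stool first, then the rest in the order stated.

stool();
translate([0, 0, 399]) stool_2();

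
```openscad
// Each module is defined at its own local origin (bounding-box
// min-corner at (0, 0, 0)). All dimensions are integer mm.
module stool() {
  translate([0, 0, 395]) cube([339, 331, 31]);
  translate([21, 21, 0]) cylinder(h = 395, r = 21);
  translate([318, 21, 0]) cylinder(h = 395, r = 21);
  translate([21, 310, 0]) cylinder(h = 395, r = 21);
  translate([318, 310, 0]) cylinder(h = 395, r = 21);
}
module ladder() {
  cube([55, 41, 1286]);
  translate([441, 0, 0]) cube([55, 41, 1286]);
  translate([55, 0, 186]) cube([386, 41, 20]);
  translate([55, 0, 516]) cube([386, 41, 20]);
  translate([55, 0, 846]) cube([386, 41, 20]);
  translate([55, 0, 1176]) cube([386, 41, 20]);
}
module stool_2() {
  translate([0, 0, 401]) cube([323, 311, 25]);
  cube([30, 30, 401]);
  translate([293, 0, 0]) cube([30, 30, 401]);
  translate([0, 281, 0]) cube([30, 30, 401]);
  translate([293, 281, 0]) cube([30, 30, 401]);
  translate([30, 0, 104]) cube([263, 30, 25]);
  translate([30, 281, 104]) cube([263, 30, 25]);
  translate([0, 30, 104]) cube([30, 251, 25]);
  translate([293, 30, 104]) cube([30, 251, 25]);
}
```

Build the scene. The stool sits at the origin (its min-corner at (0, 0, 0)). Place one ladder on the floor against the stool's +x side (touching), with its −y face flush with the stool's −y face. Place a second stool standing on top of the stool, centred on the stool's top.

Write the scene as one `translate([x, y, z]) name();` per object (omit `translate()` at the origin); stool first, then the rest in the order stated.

stool();
translate([339, 0, 0]) ladder();
translate([8, 10, 426]) stool_2();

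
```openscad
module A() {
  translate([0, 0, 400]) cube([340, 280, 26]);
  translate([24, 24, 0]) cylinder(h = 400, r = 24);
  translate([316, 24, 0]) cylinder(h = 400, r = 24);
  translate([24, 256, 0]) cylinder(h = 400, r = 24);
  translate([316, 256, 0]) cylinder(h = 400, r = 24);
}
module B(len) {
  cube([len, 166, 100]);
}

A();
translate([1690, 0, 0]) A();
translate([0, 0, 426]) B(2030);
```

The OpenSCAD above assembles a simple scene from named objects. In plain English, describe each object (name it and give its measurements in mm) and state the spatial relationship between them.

A is a simple wooden stool: a rectangular seat 340 mm (x) by 280 mm (y), 26 mm thick, top face at z = 426 mm, on four round legs, each 48 mm in diameter. The legs rest on z = 0, each leg's axis is inset half a diameter from the nearest pair of seat edges (so the leg's bounding box is flush with the corner).

B is a rectangular beam 2030 mm long (x), 166 mm deep (y), 100 mm thick (z).

The beam spans the tops of two stools placed 1350 mm apart, resting at z = 426 mm.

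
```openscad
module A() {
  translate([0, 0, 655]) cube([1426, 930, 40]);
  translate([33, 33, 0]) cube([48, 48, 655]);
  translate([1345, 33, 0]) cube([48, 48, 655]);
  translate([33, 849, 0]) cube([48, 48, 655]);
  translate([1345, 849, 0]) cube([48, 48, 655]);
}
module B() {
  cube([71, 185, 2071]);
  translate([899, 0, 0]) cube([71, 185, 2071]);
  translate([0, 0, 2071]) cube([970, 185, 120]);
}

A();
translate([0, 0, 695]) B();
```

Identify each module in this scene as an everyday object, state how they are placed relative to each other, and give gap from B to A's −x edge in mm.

A is a table. B is a door frame. The door frame is on top of the table. The gap from the door frame to the table's −x edge is 0 mm.

The door frame's min-x is at 0; the table's min-x is 0; gap = 0 mm.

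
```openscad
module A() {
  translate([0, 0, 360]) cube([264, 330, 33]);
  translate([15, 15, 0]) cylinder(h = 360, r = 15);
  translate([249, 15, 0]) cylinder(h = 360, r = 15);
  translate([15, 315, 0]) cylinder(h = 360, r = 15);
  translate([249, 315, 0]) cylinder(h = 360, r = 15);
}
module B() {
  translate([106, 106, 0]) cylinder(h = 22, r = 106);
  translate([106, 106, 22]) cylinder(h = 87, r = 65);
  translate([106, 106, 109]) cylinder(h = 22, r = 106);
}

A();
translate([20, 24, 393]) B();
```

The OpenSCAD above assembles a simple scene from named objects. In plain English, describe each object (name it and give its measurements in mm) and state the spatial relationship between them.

A is a four-legged stool. The seat is a 264×330×33 mm slab whose top surface is at z = 393 mm; four round legs, each 30 mm in diameter, run from the floor (z = 0) to the underside of the seat, each leg's axis is inset half a diameter from the nearest pair of seat edges (so the leg's bounding box is flush with the corner).

B is a spool: two coaxial disc flanges of radius 106 mm and thickness 22 mm, joined by a core cylinder of radius 65 mm and height 87 mm. The lower flange rests on z = 0 and the three cylinders share a vertical axis.

The spool is on top of the stool.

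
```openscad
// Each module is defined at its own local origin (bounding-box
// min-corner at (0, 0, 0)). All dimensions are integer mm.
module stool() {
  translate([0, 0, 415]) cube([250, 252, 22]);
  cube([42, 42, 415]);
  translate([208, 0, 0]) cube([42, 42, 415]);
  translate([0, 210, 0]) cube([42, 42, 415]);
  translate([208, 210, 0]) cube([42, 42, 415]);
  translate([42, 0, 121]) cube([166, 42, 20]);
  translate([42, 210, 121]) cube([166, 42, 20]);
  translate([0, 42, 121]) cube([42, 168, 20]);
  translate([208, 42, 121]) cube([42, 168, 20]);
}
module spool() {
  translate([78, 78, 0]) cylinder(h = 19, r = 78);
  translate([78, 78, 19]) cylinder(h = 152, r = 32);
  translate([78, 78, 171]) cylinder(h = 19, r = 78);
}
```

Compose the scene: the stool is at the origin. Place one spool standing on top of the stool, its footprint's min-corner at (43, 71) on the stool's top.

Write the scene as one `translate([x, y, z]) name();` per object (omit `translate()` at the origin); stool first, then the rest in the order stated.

stool();
translate([43, 71, 437]) spool();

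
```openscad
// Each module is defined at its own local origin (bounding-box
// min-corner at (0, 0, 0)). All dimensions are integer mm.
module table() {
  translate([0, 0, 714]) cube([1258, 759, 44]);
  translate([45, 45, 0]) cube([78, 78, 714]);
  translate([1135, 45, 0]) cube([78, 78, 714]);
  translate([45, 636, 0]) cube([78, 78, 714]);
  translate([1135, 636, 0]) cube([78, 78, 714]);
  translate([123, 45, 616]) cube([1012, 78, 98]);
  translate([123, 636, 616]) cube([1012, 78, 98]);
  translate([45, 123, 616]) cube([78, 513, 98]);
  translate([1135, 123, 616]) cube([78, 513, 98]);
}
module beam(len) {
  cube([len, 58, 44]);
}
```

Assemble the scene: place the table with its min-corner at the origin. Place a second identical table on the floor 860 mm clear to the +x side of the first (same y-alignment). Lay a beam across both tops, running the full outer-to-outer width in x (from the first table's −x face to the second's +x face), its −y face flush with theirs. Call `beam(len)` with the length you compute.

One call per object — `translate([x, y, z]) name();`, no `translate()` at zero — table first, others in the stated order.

table();
translate([2118, 0, 0]) table();
translate([0, 0, 758]) beam(3376);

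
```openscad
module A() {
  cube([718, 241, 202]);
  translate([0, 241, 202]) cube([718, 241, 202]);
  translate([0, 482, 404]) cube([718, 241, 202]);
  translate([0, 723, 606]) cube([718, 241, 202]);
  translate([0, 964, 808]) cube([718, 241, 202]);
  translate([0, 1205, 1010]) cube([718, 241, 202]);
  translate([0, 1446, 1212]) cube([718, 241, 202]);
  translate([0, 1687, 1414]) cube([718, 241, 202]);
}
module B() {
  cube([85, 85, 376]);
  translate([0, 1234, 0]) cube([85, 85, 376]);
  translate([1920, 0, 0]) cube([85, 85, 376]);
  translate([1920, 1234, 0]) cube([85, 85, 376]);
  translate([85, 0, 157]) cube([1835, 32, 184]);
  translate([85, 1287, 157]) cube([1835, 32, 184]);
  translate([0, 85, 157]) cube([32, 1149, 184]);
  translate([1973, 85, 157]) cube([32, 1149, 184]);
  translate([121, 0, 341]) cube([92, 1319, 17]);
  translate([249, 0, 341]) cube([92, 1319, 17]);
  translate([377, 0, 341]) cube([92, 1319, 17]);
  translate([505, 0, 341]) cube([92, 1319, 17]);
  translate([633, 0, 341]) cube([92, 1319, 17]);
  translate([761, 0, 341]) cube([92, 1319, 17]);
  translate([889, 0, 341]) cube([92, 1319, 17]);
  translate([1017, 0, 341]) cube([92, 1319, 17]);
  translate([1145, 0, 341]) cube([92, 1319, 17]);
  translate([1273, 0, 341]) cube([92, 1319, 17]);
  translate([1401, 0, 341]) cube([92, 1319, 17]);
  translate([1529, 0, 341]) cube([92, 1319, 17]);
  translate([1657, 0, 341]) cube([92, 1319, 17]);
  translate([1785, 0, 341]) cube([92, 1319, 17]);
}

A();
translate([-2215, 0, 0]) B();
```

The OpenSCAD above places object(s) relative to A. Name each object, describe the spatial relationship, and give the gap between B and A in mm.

The bed frame's nearest face is 210 mm from the staircase's −x face.

A is a staircase. B is a bed frame. The bed frame is on the floor beside the staircase on its −x side. The gap between the bed frame and the staircase is 210 mm.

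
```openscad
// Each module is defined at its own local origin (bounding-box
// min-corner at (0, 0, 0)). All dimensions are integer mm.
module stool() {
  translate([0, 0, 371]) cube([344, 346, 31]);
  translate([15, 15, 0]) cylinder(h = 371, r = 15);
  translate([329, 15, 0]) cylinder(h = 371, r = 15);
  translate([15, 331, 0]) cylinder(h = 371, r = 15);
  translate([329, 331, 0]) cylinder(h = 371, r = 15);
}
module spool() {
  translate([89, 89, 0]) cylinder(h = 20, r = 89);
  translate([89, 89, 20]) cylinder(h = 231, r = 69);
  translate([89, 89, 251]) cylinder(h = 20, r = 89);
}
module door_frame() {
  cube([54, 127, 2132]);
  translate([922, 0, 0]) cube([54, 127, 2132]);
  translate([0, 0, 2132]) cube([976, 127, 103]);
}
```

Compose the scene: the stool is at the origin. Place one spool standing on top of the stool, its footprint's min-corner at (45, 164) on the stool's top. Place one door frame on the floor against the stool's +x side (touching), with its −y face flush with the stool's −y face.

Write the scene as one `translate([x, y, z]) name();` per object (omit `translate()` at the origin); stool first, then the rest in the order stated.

stool();
translate([45, 164, 402]) spool();
translate([344, 0, 0]) door_frame();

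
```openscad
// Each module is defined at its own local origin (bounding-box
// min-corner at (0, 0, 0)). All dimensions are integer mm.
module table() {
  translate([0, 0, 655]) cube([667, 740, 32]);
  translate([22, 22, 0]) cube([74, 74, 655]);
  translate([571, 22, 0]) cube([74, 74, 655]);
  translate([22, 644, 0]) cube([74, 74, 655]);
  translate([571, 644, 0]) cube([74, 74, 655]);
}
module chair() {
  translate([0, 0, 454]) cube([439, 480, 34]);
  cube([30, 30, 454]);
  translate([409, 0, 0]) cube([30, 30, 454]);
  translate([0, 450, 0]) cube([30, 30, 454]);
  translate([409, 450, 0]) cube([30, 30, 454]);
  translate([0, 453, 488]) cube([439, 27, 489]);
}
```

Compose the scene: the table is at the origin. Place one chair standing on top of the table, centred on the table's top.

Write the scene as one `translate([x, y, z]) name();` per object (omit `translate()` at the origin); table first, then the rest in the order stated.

table();
translate([114, 130, 687]) chair();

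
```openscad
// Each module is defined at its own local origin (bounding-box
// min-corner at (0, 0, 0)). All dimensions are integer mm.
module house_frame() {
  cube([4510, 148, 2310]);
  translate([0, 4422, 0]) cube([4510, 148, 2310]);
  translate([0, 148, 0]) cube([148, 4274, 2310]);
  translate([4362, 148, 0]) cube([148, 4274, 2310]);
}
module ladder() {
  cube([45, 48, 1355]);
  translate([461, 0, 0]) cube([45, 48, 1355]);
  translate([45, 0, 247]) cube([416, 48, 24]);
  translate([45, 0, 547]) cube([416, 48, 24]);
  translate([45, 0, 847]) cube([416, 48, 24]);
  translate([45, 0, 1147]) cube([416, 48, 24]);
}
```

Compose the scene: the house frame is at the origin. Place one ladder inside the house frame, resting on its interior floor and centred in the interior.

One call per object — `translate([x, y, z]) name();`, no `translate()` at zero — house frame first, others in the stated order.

house_frame();
translate([2002, 2261, 0]) ladder();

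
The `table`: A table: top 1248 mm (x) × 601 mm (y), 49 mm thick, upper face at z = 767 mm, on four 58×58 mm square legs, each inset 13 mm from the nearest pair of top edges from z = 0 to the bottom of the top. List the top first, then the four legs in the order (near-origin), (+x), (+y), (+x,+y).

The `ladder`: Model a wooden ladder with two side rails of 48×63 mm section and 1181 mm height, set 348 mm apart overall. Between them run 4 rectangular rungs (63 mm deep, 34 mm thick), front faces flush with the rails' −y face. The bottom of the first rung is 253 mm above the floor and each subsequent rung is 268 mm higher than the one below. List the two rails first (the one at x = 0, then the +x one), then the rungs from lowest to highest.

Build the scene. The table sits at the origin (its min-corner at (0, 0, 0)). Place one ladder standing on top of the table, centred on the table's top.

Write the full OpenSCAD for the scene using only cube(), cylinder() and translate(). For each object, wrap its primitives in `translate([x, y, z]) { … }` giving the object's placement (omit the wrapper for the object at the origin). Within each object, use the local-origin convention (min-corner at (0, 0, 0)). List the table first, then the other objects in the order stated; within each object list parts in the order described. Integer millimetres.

translate([0, 0, 718]) cube([1248, 601, 49]);
translate([13, 13, 0]) cube([58, 58, 718]);
translate([1177, 13, 0]) cube([58, 58, 718]);
translate([13, 530, 0]) cube([58, 58, 718]);
translate([1177, 530, 0]) cube([58, 58, 718]);
translate([450, 269, 767]) {
  cube([48, 63, 1181]);
  translate([300, 0, 0]) cube([48, 63, 1181]);
  translate([48, 0, 253]) cube([252, 63, 34]);
  translate([48, 0, 521]) cube([252, 63, 34]);
  translate([48, 0, 789]) cube([252, 63, 34]);
  translate([48, 0, 1057]) cube([252, 63, 34]);
}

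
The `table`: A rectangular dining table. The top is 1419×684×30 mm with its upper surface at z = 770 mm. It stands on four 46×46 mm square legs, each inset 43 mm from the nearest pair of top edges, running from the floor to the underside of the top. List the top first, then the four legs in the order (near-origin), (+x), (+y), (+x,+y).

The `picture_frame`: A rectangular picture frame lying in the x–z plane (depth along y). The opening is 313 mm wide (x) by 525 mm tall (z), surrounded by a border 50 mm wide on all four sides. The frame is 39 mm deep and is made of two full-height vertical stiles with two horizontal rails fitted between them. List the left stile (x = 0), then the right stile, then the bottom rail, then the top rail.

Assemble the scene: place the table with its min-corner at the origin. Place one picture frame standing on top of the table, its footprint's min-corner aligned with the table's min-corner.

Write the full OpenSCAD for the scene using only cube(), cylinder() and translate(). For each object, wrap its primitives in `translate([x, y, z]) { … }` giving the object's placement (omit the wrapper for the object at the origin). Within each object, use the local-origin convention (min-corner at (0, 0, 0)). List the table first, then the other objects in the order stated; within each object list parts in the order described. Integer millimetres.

translate([0, 0, 740]) cube([1419, 684, 30]);
translate([43, 43, 0]) cube([46, 46, 740]);
translate([1330, 43, 0]) cube([46, 46, 740]);
translate([43, 595, 0]) cube([46, 46, 740]);
translate([1330, 595, 0]) cube([46, 46, 740]);
translate([0, 0, 770]) {
  cube([50, 39, 625]);
  translate([363, 0, 0]) cube([50, 39, 625]);
  translate([50, 0, 0]) cube([313, 39, 50]);
  translate([50, 0, 575]) cube([313, 39, 50]);
}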